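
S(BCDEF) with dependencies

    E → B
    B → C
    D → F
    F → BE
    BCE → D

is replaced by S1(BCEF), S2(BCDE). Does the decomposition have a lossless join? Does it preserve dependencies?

Lossless test: (BCE)⁺ = {BCDEF}, which contains all of one fragment — lossless.
Dependency preservation: D → F is not contained in any single fragment, but the restricted closure of its left-hand side across the fragments still reaches the right-hand side; the remaining FDs each lie inside some fragment. All dependencies are preserved.

lossless and dependency-preserving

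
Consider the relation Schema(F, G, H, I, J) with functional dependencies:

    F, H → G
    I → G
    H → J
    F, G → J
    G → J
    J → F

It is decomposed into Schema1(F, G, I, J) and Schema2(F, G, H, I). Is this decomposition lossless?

Common attributes: Schema1 ∩ Schema2 = {F, G, I}.
Closure of {F, G, I}: F, G → J applies, adding J. So (F, G, I)⁺ = {F, G, I, J}.
This closure contains every attribute of Schema1, so Schema1 ∩ Schema2 → Schema1. The join is lossless.

Yes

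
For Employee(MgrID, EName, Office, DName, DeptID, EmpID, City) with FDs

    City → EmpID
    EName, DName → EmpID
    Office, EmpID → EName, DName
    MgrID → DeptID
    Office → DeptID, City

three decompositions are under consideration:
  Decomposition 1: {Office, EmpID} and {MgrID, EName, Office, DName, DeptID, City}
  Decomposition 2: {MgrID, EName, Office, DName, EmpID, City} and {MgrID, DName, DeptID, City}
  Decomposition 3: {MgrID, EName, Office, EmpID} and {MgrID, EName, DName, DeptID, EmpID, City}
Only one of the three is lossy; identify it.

Decomposition 3

Decomposition 1: common = {Office}, closure = {EName, Office, DName, DeptID, EmpID, City} → lossless.
Decomposition 2: common = {MgrID, DName, City}, closure = {MgrID, DName, DeptID, EmpID, City} → lossless.
Decomposition 3: common = {MgrID, EName, EmpID}, closure = {MgrID, EName, DeptID, EmpID} → lossy.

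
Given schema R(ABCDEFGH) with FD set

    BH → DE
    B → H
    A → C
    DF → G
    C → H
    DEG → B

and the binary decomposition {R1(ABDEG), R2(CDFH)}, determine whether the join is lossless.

Common attributes: R1 ∩ R2 = {D}.
No dependency enlarges {D}, so (D)⁺ = {D}.
The closure contains neither all of R1 = {ABDEG} nor all of R2 = {CDFH}, so the common attributes are not a superkey of either fragment. The join is lossy.

No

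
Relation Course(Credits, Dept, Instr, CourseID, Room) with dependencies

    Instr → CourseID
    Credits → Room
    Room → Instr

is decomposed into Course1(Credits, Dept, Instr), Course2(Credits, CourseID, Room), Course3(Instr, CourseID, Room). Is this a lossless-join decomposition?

Chase test. Columns are Credits, Dept, Instr, CourseID, Room; row i has aⱼ where attribute j ∈ Coursei, else bᵢⱼ.
Initial tableau (one row per fragment):
  row 1: a1 a2 a3 b14 b15
  row 2: a1 b22 b23 a4 a5
  row 3: b31 b32 a3 a4 a5
Rows 1 and 3 agree on Instr; apply Instr→CourseID and equate their CourseID entries.
Rows 1 and 2 agree on Credits; apply Credits→Room and equate their Room entries.
Rows 1 and 2 agree on Room; apply Room→Instr and equate their Instr entries.
Row 1 is now all distinguished symbols — the join is lossless.

Yes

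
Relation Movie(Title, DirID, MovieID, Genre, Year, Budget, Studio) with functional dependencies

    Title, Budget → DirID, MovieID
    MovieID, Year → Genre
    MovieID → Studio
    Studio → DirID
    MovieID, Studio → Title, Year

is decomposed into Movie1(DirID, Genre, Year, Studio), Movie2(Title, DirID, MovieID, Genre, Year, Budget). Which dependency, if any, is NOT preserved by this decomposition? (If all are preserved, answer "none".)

Check MovieID → Studio: no single fragment contains all of {MovieID, Studio}, and the restricted closure of {MovieID} across the fragments never reaches {Studio}.
Title, Budget → DirID, MovieID is preserved.
MovieID, Year → Genre is preserved.
Studio → DirID is preserved.
MovieID, Studio → Title, Year is preserved.

MovieID → Studio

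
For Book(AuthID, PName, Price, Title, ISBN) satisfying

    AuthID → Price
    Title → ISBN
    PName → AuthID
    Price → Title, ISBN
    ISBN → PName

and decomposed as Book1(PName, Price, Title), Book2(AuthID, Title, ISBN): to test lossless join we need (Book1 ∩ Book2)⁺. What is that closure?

AuthID, PName, Price, Title, ISBN

Book1 ∩ Book2 = {Title}.
Title → ISBN applies, adding ISBN
ISBN → PName applies, adding PName
PName → AuthID applies, adding AuthID
AuthID → Price applies, adding Price
Closure: {AuthID, PName, Price, Title, ISBN}.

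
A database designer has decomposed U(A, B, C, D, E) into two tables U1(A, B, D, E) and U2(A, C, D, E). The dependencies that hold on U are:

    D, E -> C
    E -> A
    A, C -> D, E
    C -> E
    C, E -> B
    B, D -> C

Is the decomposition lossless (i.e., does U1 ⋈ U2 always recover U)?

Common attributes: U1 ∩ U2 = {A, D, E}.
Closure of {A, D, E}: D, E → C applies, adding C; C, E → B applies, adding B. So (A, D, E)⁺ = {A, B, C, D, E}.
This closure contains every attribute of U1, so U1 ∩ U2 → U1. The join is lossless.

Yes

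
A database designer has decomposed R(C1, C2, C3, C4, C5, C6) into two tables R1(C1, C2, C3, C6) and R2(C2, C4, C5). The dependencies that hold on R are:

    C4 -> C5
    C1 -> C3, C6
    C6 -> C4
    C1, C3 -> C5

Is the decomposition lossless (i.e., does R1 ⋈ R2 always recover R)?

No

Common attributes: R1 ∩ R2 = {C2}.
No dependency enlarges {C2}, so (C2)⁺ = {C2}.
The closure contains neither all of R1 = {C1, C2, C3, C6} nor all of R2 = {C2, C4, C5}, so the common attributes are not a superkey of either fragment. The join is lossy.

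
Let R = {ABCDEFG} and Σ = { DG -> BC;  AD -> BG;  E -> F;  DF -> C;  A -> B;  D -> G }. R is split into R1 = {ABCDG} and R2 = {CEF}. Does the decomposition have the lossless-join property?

No

Common attributes: R1 ∩ R2 = {C}.
No dependency enlarges {C}, so (C)⁺ = {C}.
The closure contains neither all of R1 = {ABCDG} nor all of R2 = {CEF}, so the common attributes are not a superkey of either fragment. The join is lossy.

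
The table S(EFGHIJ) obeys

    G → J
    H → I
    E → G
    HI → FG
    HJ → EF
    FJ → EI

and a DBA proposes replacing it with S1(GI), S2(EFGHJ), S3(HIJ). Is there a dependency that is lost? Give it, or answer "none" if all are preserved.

FJ → EI

Check FJ → EI: no single fragment contains all of {EFIJ}, and the restricted closure of {FJ} across the fragments never reaches {EI}.
G → J is preserved.
H → I is preserved.
E → G is preserved.
HI → FG is preserved.
HJ → EF is preserved.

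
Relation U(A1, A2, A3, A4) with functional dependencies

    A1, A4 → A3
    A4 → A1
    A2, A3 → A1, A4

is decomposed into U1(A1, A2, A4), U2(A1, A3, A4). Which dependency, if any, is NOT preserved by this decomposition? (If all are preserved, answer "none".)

Check A2, A3 → A1, A4: no single fragment contains all of {A1, A2, A3, A4}, and the restricted closure of {A2, A3} across the fragments never reaches {A1, A4}.
A1, A4 → A3 is preserved.
A4 → A1 is preserved.

A2, A3 → A1, A4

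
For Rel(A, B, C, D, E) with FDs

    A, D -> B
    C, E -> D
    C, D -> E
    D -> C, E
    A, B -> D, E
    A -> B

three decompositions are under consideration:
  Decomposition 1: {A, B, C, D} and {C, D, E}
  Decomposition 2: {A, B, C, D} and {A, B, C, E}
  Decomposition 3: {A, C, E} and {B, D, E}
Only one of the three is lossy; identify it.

Decomposition 1: common = {C, D}, closure = {C, D, E} → lossless.
Decomposition 2: common = {A, B, C}, closure = {A, B, C, D, E} → lossless.
Decomposition 3: common = {E}, closure = {E} → lossy.

Decomposition 3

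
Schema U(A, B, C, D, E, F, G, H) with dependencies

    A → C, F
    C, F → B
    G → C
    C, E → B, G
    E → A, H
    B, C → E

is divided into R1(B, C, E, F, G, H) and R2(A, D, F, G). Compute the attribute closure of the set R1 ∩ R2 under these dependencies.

A, B, C, E, F, G, H

R1 ∩ R2 = {F, G}.
G → C applies, adding C
C, F → B applies, adding B
B, C → E applies, adding E
E → A, H applies, adding A, H
Closure: {A, B, C, E, F, G, H}.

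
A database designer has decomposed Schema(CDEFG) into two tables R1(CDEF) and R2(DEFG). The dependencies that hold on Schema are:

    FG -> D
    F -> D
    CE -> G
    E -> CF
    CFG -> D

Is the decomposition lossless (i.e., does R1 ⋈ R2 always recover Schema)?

Common attributes: R1 ∩ R2 = {DEF}.
Closure of {DEF}: E → CF applies, adding C; CE → G applies, adding G. So (DEF)⁺ = {CDEFG}.
This closure contains every attribute of R1, so R1 ∩ R2 → R1. The join is lossless.

Yes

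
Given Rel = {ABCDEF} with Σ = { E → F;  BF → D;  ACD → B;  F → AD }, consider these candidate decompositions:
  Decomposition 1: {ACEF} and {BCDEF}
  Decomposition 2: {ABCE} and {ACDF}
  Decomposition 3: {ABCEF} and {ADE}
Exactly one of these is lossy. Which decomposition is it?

Decomposition 1: common = {CEF}, closure = {ABCDEF} → lossless.
Decomposition 2: common = {AC}, closure = {AC} → lossy.
Decomposition 3: common = {AE}, closure = {ADEF} → lossless.

Decomposition 2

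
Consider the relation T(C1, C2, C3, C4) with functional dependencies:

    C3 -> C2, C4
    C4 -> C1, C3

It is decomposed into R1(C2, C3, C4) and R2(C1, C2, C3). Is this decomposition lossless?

Common attributes: R1 ∩ R2 = {C2, C3}.
Closure of {C2, C3}: C3 → C2, C4 applies, adding C4; C4 → C1, C3 applies, adding C1. So (C2, C3)⁺ = {C1, C2, C3, C4}.
This closure contains every attribute of R1, so R1 ∩ R2 → R1. The join is lossless.

Yes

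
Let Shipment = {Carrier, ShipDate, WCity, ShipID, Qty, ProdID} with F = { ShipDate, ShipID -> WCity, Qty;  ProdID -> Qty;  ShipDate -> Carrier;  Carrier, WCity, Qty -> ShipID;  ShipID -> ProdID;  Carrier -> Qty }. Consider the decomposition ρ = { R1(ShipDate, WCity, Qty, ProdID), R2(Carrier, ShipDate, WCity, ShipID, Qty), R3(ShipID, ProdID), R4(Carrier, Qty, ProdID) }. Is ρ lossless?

Chase test. Columns are Carrier, ShipDate, WCity, ShipID, Qty, ProdID; row i has aⱼ where attribute j ∈ Ri, else bᵢⱼ.
Initial tableau (one row per fragment):
  row 1: b11 a2 a3 b14 a5 a6
  row 2: a1 a2 a3 a4 a5 b26
  row 3: b31 b32 b33 a4 b35 a6
  row 4: a1 b42 b43 b44 a5 a6
Rows 1 and 3 agree on ProdID; apply ProdID→Qty and equate their Qty entries.
Rows 1 and 2 agree on ShipDate; apply ShipDate→Carrier and equate their Carrier entries.
Rows 1 and 2 agree on Carrier, WCity, Qty; apply Carrier, WCity, Qty→ShipID and equate their ShipID entries.
Rows 1 and 2 agree on ShipID; apply ShipID→ProdID and equate their ProdID entries.
Row 1 is now all distinguished symbols — the join is lossless.

Yes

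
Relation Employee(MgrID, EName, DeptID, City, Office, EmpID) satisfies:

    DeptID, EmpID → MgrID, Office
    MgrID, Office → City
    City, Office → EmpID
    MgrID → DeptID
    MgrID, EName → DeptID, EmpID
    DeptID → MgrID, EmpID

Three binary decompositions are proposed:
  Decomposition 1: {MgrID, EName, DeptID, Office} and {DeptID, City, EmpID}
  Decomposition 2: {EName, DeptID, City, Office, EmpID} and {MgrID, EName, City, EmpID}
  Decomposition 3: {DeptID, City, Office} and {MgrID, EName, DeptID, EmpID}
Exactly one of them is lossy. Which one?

Decomposition 1: common = {DeptID}, closure = {MgrID, DeptID, City, Office, EmpID} → lossless.
Decomposition 2: common = {EName, City, EmpID}, closure = {EName, City, EmpID} → lossy.
Decomposition 3: common = {DeptID}, closure = {MgrID, DeptID, City, Office, EmpID} → lossless.

Decomposition 2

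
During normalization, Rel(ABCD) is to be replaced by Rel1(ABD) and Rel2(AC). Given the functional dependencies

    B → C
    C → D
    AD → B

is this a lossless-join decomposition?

No

Common attributes: Rel1 ∩ Rel2 = {A}.
No dependency enlarges {A}, so (A)⁺ = {A}.
The closure contains neither all of Rel1 = {ABD} nor all of Rel2 = {AC}, so the common attributes are not a superkey of either fragment. The join is lossy.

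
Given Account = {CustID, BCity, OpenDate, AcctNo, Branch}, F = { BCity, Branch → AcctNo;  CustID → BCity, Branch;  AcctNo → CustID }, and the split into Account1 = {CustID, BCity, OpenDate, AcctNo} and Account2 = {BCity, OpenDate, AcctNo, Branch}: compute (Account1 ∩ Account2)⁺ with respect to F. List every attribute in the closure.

CustID, BCity, OpenDate, AcctNo, Branch

Account1 ∩ Account2 = {BCity, OpenDate, AcctNo}.
AcctNo → CustID applies, adding CustID
CustID → BCity, Branch applies, adding Branch
Closure: {CustID, BCity, OpenDate, AcctNo, Branch}.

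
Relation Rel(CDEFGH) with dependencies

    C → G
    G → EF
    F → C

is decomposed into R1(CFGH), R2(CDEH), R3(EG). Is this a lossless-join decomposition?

Yes

Chase test. Columns are CDEFGH; row i has aⱼ where attribute j ∈ Ri, else bᵢⱼ.
Initial tableau (one row per fragment):
  row 1: a1 b12 b13 a4 a5 a6
  row 2: a1 a2 a3 b24 b25 a6
  row 3: b31 b32 a3 b34 a5 b36
Rows 1 and 2 agree on C; apply C→G and equate their G entries.
Rows 1 and 2 agree on G; apply G→EF and equate their EF entries.
Rows 1 and 3 agree on G; apply G→EF and equate their EF entries.
Rows 1 and 3 agree on F; apply F→C and equate their C entries.
Row 2 is now all distinguished symbols — the join is lossless.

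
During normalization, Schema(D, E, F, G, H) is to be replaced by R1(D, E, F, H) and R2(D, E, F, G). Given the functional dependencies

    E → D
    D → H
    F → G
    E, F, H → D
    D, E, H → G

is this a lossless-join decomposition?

Yes

Common attributes: R1 ∩ R2 = {D, E, F}.
Closure of {D, E, F}: D → H applies, adding H; F → G applies, adding G. So (D, E, F)⁺ = {D, E, F, G, H}.
This closure contains every attribute of R1, so R1 ∩ R2 → R1. The join is lossless.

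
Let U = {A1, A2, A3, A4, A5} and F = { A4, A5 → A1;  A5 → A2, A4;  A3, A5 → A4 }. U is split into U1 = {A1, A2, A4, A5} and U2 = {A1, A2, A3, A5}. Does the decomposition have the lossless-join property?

Common attributes: U1 ∩ U2 = {A1, A2, A5}.
Closure of {A1, A2, A5}: A5 → A2, A4 applies, adding A4. So (A1, A2, A5)⁺ = {A1, A2, A4, A5}.
This closure contains every attribute of U1, so U1 ∩ U2 → U1. The join is lossless.

Yes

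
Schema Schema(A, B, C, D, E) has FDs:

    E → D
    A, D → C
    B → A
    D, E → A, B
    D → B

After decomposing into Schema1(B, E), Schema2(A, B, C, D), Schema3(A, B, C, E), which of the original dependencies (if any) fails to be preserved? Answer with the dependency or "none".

Check E → D: no single fragment contains all of {D, E}, and the restricted closure of {E} across the fragments never reaches {D}.
A, D → C is preserved.
B → A is preserved.
D, E → A, B is preserved.
D → B is preserved.

E → D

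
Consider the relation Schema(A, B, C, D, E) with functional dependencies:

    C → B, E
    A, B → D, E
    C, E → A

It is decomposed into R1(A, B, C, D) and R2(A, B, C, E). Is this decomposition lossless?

Yes

Common attributes: R1 ∩ R2 = {A, B, C}.
Closure of {A, B, C}: C → B, E applies, adding E; A, B → D, E applies, adding D. So (A, B, C)⁺ = {A, B, C, D, E}.
This closure contains every attribute of R1, so R1 ∩ R2 → R1. The join is lossless.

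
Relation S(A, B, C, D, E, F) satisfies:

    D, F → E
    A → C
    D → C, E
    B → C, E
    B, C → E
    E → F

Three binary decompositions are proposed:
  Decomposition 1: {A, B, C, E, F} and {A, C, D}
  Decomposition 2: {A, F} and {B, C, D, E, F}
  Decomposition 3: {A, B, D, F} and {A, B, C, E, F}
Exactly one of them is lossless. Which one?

Decomposition 1: common = {A, C}, closure = {A, C} → lossy.
Decomposition 2: common = {F}, closure = {F} → lossy.
Decomposition 3: common = {A, B, F}, closure = {A, B, C, E, F} → lossless.

Decomposition 3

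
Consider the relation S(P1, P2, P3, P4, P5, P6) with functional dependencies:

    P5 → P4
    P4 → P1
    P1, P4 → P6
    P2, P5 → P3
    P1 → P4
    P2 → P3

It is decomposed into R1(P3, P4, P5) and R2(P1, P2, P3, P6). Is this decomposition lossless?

No

Common attributes: R1 ∩ R2 = {P3}.
No dependency enlarges {P3}, so (P3)⁺ = {P3}.
The closure contains neither all of R1 = {P3, P4, P5} nor all of R2 = {P1, P2, P3, P6}, so the common attributes are not a superkey of either fragment. The join is lossy.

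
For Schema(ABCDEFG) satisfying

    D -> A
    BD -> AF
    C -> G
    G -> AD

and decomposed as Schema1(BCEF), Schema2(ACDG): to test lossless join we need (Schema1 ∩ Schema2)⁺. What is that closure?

Schema1 ∩ Schema2 = {C}.
C → G applies, adding G
G → AD applies, adding AD
Closure: {ACDG}.

ACDG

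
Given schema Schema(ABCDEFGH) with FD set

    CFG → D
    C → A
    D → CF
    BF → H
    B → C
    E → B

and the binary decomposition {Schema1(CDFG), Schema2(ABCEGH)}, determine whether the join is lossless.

No

Common attributes: Schema1 ∩ Schema2 = {CG}.
Closure of {CG}: C → A applies, adding A. So (CG)⁺ = {ACG}.
The closure contains neither all of Schema1 = {CDFG} nor all of Schema2 = {ABCEGH}, so the common attributes are not a superkey of either fragment. The join is lossy.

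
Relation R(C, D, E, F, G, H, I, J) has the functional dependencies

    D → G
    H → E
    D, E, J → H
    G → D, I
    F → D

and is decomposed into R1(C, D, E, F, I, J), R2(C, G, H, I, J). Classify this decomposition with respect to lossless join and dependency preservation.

Lossless test: (C, I, J)⁺ = {C, I, J}, which is a superkey of neither fragment — lossy.
Dependency preservation: the restricted closure of {D} across the fragments never reaches {G}, so D → G cannot be enforced without a join — not preserved.

lossy and not dependency-preserving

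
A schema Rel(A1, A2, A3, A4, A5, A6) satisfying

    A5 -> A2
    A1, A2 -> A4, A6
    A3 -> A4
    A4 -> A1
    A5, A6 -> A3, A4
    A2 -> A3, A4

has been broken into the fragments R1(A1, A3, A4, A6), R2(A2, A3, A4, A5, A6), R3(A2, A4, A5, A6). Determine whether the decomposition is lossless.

Chase test. Columns are A1, A2, A3, A4, A5, A6; row i has aⱼ where attribute j ∈ Ri, else bᵢⱼ.
Initial tableau (one row per fragment):
  row 1: a1 b12 a3 a4 b15 a6
  row 2: b21 a2 a3 a4 a5 a6
  row 3: b31 a2 b33 a4 a5 a6
Rows 1 and 2 agree on A4; apply A4→A1 and equate their A1 entries.
Rows 1 and 3 agree on A4; apply A4→A1 and equate their A1 entries.
Rows 2 and 3 agree on A5, A6; apply A5, A6→A3, A4 and equate their A3, A4 entries.
Row 2 is now all distinguished symbols — the join is lossless.

Yes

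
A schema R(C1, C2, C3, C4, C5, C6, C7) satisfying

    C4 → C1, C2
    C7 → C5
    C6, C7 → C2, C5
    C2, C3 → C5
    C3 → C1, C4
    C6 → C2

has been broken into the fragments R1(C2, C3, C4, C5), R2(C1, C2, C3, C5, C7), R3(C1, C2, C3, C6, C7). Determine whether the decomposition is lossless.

Chase test. Columns are C1, C2, C3, C4, C5, C6, C7; row i has aⱼ where attribute j ∈ Ri, else bᵢⱼ.
Initial tableau (one row per fragment):
  row 1: b11 a2 a3 a4 a5 b16 b17
  row 2: a1 a2 a3 b24 a5 b26 a7
  row 3: a1 a2 a3 b34 b35 a6 a7
Rows 2 and 3 agree on C7; apply C7→C5 and equate their C5 entries.
Rows 1 and 2 agree on C3; apply C3→C1, C4 and equate their C1, C4 entries.
Rows 1 and 3 agree on C3; apply C3→C1, C4 and equate their C1, C4 entries.
Row 3 is now all distinguished symbols — the join is lossless.

Yes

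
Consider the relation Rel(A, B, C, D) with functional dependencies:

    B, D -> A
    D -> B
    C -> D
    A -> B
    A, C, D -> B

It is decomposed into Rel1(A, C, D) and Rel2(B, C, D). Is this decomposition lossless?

Yes

Common attributes: Rel1 ∩ Rel2 = {C, D}.
Closure of {C, D}: D → B applies, adding B; B, D → A applies, adding A. So (C, D)⁺ = {A, B, C, D}.
This closure contains every attribute of Rel1, so Rel1 ∩ Rel2 → Rel1. The join is lossless.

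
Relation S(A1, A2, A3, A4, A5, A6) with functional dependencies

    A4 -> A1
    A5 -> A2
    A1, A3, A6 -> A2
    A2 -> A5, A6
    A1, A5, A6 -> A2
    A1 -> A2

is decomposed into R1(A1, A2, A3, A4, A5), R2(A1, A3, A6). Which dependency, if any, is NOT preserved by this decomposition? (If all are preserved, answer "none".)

Check A2 → A5, A6: no single fragment contains all of {A2, A5, A6}, and the restricted closure of {A2} across the fragments never reaches {A5, A6}.
A4 → A1 is preserved.
A5 → A2 is preserved.
A1, A3, A6 → A2 is preserved.
A1, A5, A6 → A2 is preserved.
A1 → A2 is preserved.

A2 -> A5, A6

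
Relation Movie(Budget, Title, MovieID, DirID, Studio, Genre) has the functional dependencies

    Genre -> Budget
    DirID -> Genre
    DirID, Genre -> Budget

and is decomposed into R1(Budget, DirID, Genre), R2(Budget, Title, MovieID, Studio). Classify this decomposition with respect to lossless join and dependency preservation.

Lossless test: (Budget)⁺ = {Budget}, which is a superkey of neither fragment — lossy.
Dependency preservation: every FD's attributes lie within a single fragment, so each can be enforced locally — preserved.

lossy but dependency-preserving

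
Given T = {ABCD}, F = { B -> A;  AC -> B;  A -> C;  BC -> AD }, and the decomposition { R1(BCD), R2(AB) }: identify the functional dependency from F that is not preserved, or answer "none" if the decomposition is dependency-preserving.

none

B → A lies within R2.
AC → B: restricted closure across fragments reaches B.
A → C: restricted closure across fragments reaches C.
BC → AD: restricted closure across fragments reaches AD.
Every dependency is enforceable on the fragments, so the decomposition is dependency-preserving.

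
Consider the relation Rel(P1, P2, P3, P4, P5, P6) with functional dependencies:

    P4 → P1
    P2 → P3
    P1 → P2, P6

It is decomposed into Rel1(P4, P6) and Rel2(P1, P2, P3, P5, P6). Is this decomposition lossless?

Common attributes: Rel1 ∩ Rel2 = {P6}.
No dependency enlarges {P6}, so (P6)⁺ = {P6}.
The closure contains neither all of Rel1 = {P4, P6} nor all of Rel2 = {P1, P2, P3, P5, P6}, so the common attributes are not a superkey of either fragment. The join is lossy.

No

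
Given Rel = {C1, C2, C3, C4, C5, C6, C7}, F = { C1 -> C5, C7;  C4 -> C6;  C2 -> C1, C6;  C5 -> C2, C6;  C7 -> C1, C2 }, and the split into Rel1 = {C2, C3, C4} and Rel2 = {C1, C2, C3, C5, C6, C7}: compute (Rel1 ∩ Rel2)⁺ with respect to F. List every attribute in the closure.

C1, C2, C3, C5, C6, C7

Rel1 ∩ Rel2 = {C2, C3}.
C2 → C1, C6 applies, adding C1, C6
C1 → C5, C7 applies, adding C5, C7
Closure: {C1, C2, C3, C5, C6, C7}.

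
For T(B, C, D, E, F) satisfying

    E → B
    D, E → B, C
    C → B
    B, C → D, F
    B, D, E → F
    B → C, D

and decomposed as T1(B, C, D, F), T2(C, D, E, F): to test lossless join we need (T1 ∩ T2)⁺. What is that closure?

B, C, D, F

T1 ∩ T2 = {C, D, F}.
C → B applies, adding B
Closure: {B, C, D, F}.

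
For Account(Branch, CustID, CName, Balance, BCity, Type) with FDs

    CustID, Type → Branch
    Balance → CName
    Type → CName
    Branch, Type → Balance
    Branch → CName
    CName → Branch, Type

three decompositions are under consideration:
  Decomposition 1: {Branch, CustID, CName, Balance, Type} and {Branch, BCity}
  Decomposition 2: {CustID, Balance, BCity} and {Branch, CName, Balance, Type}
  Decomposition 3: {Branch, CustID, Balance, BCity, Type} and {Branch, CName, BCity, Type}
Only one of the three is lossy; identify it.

Decomposition 1

Decomposition 1: common = {Branch}, closure = {Branch, CName, Balance, Type} → lossy.
Decomposition 2: common = {Balance}, closure = {Branch, CName, Balance, Type} → lossless.
Decomposition 3: common = {Branch, BCity, Type}, closure = {Branch, CName, Balance, BCity, Type} → lossless.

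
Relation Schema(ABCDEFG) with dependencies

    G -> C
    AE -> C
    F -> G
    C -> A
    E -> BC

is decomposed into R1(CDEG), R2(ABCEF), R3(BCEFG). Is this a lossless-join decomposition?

Chase test. Columns are ABCDEFG; row i has aⱼ where attribute j ∈ Ri, else bᵢⱼ.
Initial tableau (one row per fragment):
  row 1: b11 b12 a3 a4 a5 b16 a7
  row 2: a1 a2 a3 b24 a5 a6 b27
  row 3: b31 a2 a3 b34 a5 a6 a7
Rows 2 and 3 agree on F; apply F→G and equate their G entries.
Rows 1 and 2 agree on C; apply C→A and equate their A entries.
Rows 1 and 3 agree on C; apply C→A and equate their A entries.
Rows 1 and 2 agree on E; apply E→BC and equate their BC entries.
No row becomes fully distinguished — the join is lossy.

No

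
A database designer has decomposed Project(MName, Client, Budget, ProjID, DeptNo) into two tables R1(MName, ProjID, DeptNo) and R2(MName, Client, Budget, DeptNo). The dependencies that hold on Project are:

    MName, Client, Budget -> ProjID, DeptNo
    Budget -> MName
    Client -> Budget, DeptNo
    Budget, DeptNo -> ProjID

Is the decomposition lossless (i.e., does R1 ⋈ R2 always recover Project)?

No

Common attributes: R1 ∩ R2 = {MName, DeptNo}.
No dependency enlarges {MName, DeptNo}, so (MName, DeptNo)⁺ = {MName, DeptNo}.
The closure contains neither all of R1 = {MName, ProjID, DeptNo} nor all of R2 = {MName, Client, Budget, DeptNo}, so the common attributes are not a superkey of either fragment. The join is lossy.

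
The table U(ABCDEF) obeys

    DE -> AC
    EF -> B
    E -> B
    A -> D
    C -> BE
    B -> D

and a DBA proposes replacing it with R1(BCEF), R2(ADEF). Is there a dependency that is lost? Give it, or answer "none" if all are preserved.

B -> D

Check B → D: no single fragment contains all of {BD}, and the restricted closure of {B} across the fragments never reaches {D}.
DE → AC is preserved.
EF → B is preserved.
E → B is preserved.
A → D is preserved.
C → BE is preserved.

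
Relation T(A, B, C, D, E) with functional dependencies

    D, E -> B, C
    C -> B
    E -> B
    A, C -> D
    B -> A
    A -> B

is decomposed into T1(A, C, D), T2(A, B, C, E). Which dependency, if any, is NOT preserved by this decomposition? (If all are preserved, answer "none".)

Check D, E → B, C: no single fragment contains all of {B, C, D, E}, and the restricted closure of {D, E} across the fragments never reaches {B, C}.
C → B is preserved.
E → B is preserved.
A, C → D is preserved.
B → A is preserved.
A → B is preserved.

D, E -> B, C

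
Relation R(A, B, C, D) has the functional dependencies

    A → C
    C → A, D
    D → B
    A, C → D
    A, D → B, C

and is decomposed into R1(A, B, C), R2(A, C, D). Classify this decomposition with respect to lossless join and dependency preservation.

Lossless test: (A, C)⁺ = {A, B, C, D}, which contains all of one fragment — lossless.
Dependency preservation: the restricted closure of {D} across the fragments never reaches {B}, so D → B cannot be enforced without a join — not preserved.

lossless but not dependency-preserving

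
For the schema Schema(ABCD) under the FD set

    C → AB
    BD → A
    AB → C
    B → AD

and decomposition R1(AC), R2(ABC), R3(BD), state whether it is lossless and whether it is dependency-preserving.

lossless and dependency-preserving

Lossless test (chase): Rows 1 and 2 agree on C; apply C→AB and equate their AB entries. Rows 1 and 2 agree on B; apply B→AD and equate their AD entries. Rows 1 and 3 agree on B; apply B→AD and equate their AD entries. Rows 1 and 3 agree on AB; apply AB→C and equate their C entries. Row 1 is now all distinguished symbols — the join is lossless.
Dependency preservation: BD → A; B → AD are not contained in any single fragment, but the restricted closure of each left-hand side across the fragments still reaches the right-hand side; the remaining FDs each lie inside some fragment. All dependencies are preserved.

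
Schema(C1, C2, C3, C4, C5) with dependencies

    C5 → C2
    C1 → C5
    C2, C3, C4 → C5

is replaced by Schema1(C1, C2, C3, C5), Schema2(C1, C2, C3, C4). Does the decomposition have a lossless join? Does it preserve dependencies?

lossless but not dependency-preserving

Lossless test: (C1, C2, C3)⁺ = {C1, C2, C3, C5}, which contains all of one fragment — lossless.
Dependency preservation: the restricted closure of {C2, C3, C4} across the fragments never reaches {C5}, so C2, C3, C4 → C5 cannot be enforced without a join — not preserved.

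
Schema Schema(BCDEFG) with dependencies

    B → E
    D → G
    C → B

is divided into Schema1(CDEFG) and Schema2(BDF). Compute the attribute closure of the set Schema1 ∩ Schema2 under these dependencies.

DFG

Schema1 ∩ Schema2 = {DF}.
D → G applies, adding G
Closure: {DFG}.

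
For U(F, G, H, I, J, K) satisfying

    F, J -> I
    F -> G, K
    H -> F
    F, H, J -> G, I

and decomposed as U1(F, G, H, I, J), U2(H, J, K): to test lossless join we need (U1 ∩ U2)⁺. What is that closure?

F, G, H, I, J, K

U1 ∩ U2 = {H, J}.
H → F applies, adding F
F, H, J → G, I applies, adding G, I
F → G, K applies, adding K
Closure: {F, G, H, I, J, K}.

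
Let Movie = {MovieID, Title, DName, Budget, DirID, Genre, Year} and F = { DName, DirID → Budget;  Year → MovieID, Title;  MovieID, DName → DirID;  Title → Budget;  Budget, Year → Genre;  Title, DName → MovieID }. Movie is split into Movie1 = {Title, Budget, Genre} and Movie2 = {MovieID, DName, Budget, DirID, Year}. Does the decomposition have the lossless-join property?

No

Common attributes: Movie1 ∩ Movie2 = {Budget}.
No dependency enlarges {Budget}, so (Budget)⁺ = {Budget}.
The closure contains neither all of Movie1 = {Title, Budget, Genre} nor all of Movie2 = {MovieID, DName, Budget, DirID, Year}, so the common attributes are not a superkey of either fragment. The join is lossy.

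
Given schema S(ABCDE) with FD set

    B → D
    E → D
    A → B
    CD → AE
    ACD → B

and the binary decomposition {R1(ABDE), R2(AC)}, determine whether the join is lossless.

Common attributes: R1 ∩ R2 = {A}.
Closure of {A}: A → B applies, adding B; B → D applies, adding D. So (A)⁺ = {ABD}.
The closure contains neither all of R1 = {ABDE} nor all of R2 = {AC}, so the common attributes are not a superkey of either fragment. The join is lossy.

No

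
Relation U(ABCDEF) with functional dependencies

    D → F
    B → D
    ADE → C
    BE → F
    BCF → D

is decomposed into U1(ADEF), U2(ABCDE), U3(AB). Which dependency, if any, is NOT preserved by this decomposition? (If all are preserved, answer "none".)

D → F lies within U1.
B → D lies within U2.
ADE → C lies within U2.
BE → F: restricted closure across fragments reaches F.
BCF → D: restricted closure across fragments reaches D.
Every dependency is enforceable on the fragments, so the decomposition is dependency-preserving.

none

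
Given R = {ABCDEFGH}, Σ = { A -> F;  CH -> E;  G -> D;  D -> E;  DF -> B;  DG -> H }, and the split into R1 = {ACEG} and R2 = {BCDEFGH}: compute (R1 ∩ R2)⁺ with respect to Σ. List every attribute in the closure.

CDEGH

R1 ∩ R2 = {CEG}.
G → D applies, adding D
DG → H applies, adding H
Closure: {CDEGH}.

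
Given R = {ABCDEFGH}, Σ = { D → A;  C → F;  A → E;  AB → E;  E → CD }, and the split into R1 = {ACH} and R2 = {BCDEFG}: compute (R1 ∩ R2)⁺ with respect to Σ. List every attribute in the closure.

CF

R1 ∩ R2 = {C}.
C → F applies, adding F
Closure: {CF}.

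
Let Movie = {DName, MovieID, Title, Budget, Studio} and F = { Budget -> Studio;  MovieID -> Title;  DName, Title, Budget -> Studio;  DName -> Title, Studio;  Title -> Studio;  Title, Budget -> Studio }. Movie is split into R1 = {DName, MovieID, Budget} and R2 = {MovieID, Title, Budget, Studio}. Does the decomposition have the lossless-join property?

Yes

Common attributes: R1 ∩ R2 = {MovieID, Budget}.
Closure of {MovieID, Budget}: Budget → Studio applies, adding Studio; MovieID → Title applies, adding Title. So (MovieID, Budget)⁺ = {MovieID, Title, Budget, Studio}.
This closure contains every attribute of R2, so R1 ∩ R2 → R2. The join is lossless.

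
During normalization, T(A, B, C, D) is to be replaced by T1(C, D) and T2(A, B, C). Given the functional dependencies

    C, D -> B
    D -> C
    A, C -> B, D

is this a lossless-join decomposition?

No

Common attributes: T1 ∩ T2 = {C}.
No dependency enlarges {C}, so (C)⁺ = {C}.
The closure contains neither all of T1 = {C, D} nor all of T2 = {A, B, C}, so the common attributes are not a superkey of either fragment. The join is lossy.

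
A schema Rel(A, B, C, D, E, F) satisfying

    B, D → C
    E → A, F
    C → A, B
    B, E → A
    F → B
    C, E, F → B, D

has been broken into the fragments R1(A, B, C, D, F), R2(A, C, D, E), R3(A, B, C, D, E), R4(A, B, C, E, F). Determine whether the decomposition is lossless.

Yes

Chase test. Columns are A, B, C, D, E, F; row i has aⱼ where attribute j ∈ Ri, else bᵢⱼ.
Initial tableau (one row per fragment):
  row 1: a1 a2 a3 a4 b15 a6
  row 2: a1 b22 a3 a4 a5 b26
  row 3: a1 a2 a3 a4 a5 b36
  row 4: a1 a2 a3 b44 a5 a6
Rows 2 and 3 agree on E; apply E→A, F and equate their A, F entries.
Rows 2 and 4 agree on E; apply E→A, F and equate their A, F entries.
Rows 1 and 2 agree on C; apply C→A, B and equate their A, B entries.
Rows 2 and 4 agree on C, E, F; apply C, E, F→B, D and equate their B, D entries.
Row 2 is now all distinguished symbols — the join is lossless.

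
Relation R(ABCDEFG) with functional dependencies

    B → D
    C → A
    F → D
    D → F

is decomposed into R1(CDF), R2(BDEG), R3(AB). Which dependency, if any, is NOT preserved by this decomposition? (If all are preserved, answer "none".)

Check C → A: no single fragment contains all of {AC}, and the restricted closure of {C} across the fragments never reaches {A}.
B → D is preserved.
F → D is preserved.
D → F is preserved.

C → A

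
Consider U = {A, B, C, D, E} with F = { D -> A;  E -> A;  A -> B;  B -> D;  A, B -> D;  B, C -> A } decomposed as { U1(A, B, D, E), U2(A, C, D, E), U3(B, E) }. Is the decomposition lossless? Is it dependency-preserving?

lossless and dependency-preserving

Lossless test (chase): Rows 1 and 3 agree on E; apply E→A and equate their A entries. Rows 1 and 2 agree on A; apply A→B and equate their B entries. Rows 1 and 3 agree on B; apply B→D and equate their D entries. Row 2 is now all distinguished symbols — the join is lossless.
Dependency preservation: B, C → A is not contained in any single fragment, but the restricted closure of its left-hand side across the fragments still reaches the right-hand side; the remaining FDs each lie inside some fragment. All dependencies are preserved.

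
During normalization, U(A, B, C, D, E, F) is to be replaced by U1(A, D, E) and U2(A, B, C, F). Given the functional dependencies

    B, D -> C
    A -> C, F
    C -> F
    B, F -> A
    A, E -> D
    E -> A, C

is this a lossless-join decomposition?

No

Common attributes: U1 ∩ U2 = {A}.
Closure of {A}: A → C, F applies, adding C, F. So (A)⁺ = {A, C, F}.
The closure contains neither all of U1 = {A, D, E} nor all of U2 = {A, B, C, F}, so the common attributes are not a superkey of either fragment. The join is lossy.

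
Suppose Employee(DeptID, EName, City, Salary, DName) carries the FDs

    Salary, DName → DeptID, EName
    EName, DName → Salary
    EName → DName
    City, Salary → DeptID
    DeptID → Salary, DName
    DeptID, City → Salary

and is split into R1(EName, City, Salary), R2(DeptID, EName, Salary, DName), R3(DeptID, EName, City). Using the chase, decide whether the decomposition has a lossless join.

Chase test. Columns are DeptID, EName, City, Salary, DName; row i has aⱼ where attribute j ∈ Ri, else bᵢⱼ.
Initial tableau (one row per fragment):
  row 1: b11 a2 a3 a4 b15
  row 2: a1 a2 b23 a4 a5
  row 3: a1 a2 a3 b34 b35
Rows 1 and 2 agree on EName; apply EName→DName and equate their DName entries.
Rows 1 and 3 agree on EName; apply EName→DName and equate their DName entries.
Rows 2 and 3 agree on DeptID; apply DeptID→Salary, DName and equate their Salary, DName entries.
Rows 1 and 2 agree on Salary, DName; apply Salary, DName→DeptID, EName and equate their DeptID, EName entries.
Row 1 is now all distinguished symbols — the join is lossless.

Yes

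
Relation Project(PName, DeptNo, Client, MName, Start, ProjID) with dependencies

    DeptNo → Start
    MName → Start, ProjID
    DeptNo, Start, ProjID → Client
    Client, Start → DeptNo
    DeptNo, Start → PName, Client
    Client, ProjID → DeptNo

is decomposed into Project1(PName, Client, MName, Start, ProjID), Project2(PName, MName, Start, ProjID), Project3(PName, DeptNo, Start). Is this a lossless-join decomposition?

Chase test. Columns are PName, DeptNo, Client, MName, Start, ProjID; row i has aⱼ where attribute j ∈ Projecti, else bᵢⱼ.
Initial tableau (one row per fragment):
  row 1: a1 b12 a3 a4 a5 a6
  row 2: a1 b22 b23 a4 a5 a6
  row 3: a1 a2 b33 b34 a5 b36
No row becomes fully distinguished — the join is lossy.

No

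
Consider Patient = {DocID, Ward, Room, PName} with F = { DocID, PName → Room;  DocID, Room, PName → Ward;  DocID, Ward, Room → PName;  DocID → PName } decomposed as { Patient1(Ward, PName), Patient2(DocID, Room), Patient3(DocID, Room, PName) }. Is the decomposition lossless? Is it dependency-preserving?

lossy and not dependency-preserving

Lossless test (chase): Rows 2 and 3 agree on DocID; apply DocID→PName and equate their PName entries. Rows 2 and 3 agree on DocID, Room, PName; apply DocID, Room, PName→Ward and equate their Ward entries. No row becomes fully distinguished — the join is lossy.
Dependency preservation: the restricted closure of {DocID, Room, PName} across the fragments never reaches {Ward}, so DocID, Room, PName → Ward cannot be enforced without a join — not preserved.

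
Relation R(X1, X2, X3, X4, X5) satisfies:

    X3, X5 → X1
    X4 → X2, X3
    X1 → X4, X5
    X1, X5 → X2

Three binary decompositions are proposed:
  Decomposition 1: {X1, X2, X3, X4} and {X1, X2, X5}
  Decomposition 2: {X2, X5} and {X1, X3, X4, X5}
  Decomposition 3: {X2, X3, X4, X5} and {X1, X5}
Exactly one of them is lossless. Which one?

Decomposition 1

Decomposition 1: common = {X1, X2}, closure = {X1, X2, X3, X4, X5} → lossless.
Decomposition 2: common = {X5}, closure = {X5} → lossy.
Decomposition 3: common = {X5}, closure = {X5} → lossy.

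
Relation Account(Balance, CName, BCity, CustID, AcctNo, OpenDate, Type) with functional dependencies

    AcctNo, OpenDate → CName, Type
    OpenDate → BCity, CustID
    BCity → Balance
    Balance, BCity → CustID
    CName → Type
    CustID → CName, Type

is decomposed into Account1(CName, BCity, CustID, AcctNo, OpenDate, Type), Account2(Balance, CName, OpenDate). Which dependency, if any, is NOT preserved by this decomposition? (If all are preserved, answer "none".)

BCity → Balance

Check BCity → Balance: no single fragment contains all of {Balance, BCity}, and the restricted closure of {BCity} across the fragments never reaches {Balance}.
AcctNo, OpenDate → CName, Type is preserved.
OpenDate → BCity, CustID is preserved.
Balance, BCity → CustID is preserved.
CName → Type is preserved.
CustID → CName, Type is preserved.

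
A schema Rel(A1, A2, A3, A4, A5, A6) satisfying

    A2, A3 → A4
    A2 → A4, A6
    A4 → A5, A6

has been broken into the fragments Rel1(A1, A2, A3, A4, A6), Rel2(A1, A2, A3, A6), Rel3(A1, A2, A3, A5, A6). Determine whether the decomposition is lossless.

Chase test. Columns are A1, A2, A3, A4, A5, A6; row i has aⱼ where attribute j ∈ Reli, else bᵢⱼ.
Initial tableau (one row per fragment):
  row 1: a1 a2 a3 a4 b15 a6
  row 2: a1 a2 a3 b24 b25 a6
  row 3: a1 a2 a3 b34 a5 a6
Rows 1 and 2 agree on A2, A3; apply A2, A3→A4 and equate their A4 entries.
Rows 1 and 3 agree on A2, A3; apply A2, A3→A4 and equate their A4 entries.
Rows 1 and 2 agree on A4; apply A4→A5, A6 and equate their A5, A6 entries.
Rows 1 and 3 agree on A4; apply A4→A5, A6 and equate their A5, A6 entries.
Row 1 is now all distinguished symbols — the join is lossless.

Yes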